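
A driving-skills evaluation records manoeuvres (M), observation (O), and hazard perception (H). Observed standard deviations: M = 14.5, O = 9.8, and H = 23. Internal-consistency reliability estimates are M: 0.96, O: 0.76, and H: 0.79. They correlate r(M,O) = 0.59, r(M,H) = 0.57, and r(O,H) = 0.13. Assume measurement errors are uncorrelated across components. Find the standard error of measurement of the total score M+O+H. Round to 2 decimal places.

11.94

Var(total) = 835.29 + 606.472 = 1441.76.
True-score variance = 692.74 + 606.472 = 1299.21, so reliability = 0.9011.
Error variance = 1441.76 − 1299.21 = 142.55; SEM = √142.55 = 11.94.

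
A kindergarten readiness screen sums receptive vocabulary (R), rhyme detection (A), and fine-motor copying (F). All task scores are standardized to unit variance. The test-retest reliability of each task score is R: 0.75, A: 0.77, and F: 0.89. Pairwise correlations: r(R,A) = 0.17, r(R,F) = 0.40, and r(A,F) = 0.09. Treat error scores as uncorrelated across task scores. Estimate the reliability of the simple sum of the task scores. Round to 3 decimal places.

0.863

Var(R+A+F) = 3 + 2·[0.17 + 0.40 + 0.09] = 3 + 1.32 = 4.32.
With uncorrelated errors the cross-covariances are all true-score covariance, so they carry over unchanged; only the diagonal terms shrink to ρᵢσᵢ².
True-score variance = [0.75 + 0.77 + 0.89] + 1.32 = 2.41 + 1.32 = 3.73.
Reliability = 3.73 / 4.32 = 0.863.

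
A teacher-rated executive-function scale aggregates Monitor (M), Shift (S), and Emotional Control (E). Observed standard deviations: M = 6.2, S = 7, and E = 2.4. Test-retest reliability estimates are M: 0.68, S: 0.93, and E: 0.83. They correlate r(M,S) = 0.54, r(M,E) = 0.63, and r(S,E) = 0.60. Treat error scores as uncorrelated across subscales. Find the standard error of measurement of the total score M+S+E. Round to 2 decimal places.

4.09

Var(total) = 93.2 + 85.7808 = 178.981.
True-score variance = 76.49 + 85.7808 = 162.271, so reliability = 0.9066.
Error variance = 178.981 − 162.271 = 16.71; SEM = √16.71 = 4.09.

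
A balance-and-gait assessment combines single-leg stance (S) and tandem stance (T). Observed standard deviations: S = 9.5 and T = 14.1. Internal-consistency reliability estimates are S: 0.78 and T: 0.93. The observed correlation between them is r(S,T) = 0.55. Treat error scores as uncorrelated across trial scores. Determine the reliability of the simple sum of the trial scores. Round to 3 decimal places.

Var(S+T) = 9.5² + 14.1² + 2·[9.5·14.1·0.55] = 289.06 + 147.345 = 436.405.
Under uncorrelated errors the observed covariances equal the true-score covariances, so only the own-variance terms attenuate.
True-score variance = [9.5²·0.78 + 14.1²·0.93] + 147.345 = 255.288 + 147.345 = 402.633.
Reliability = 402.633 / 436.405 = 0.923.

0.923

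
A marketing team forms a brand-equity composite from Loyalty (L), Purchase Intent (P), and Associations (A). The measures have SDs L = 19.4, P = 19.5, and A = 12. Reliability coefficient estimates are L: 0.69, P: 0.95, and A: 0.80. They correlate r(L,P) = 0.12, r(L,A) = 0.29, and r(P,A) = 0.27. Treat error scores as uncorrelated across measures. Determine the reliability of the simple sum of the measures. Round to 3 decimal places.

Var(L+P+A) = 19.4² + 19.5² + 12² + 2·[19.4·19.5·0.12 + 19.4·12·0.29 + 19.5·12·0.27] = 900.61 + 352.176 = 1252.79.
Under uncorrelated errors the observed covariances equal the true-score covariances, so only the own-variance terms attenuate.
True-score variance = [19.4²·0.69 + 19.5²·0.95 + 12²·0.80] + 352.176 = 736.126 + 352.176 = 1088.3.
Reliability = 1088.3 / 1252.79 = 0.869.

0.869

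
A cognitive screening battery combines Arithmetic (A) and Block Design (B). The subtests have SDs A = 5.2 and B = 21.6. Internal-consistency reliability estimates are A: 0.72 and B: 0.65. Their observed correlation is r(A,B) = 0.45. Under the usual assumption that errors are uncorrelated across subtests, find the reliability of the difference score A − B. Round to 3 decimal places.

0.565

Var(A−B) = 5.2² + 21.6² − 2·5.2·21.6·0.45 = 493.6 − 101.088 = 392.512.
Because errors are independent across components, Cov(Tᵢ,Tⱼ) = Cov(Xᵢ,Xⱼ); the off-diagonal part of the true-score variance is the same as above.
True-score variance = [5.2²·0.72 + 21.6²·0.65] − 101.088 = 322.733 − 101.088 = 221.645.
Reliability = 221.645 / 392.512 = 0.565.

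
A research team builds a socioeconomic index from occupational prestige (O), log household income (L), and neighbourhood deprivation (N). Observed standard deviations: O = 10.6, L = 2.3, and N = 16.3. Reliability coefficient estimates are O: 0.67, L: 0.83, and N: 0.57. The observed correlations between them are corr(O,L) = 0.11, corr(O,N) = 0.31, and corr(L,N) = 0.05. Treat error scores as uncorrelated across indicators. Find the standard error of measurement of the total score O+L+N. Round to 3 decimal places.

Var(total) = 383.34 + 116.236 = 499.576.
True-score variance = 231.115 + 116.236 = 347.351, so reliability = 0.6953.
Error variance = 499.576 − 347.351 = 152.225; SEM = √152.225 = 12.338.

12.338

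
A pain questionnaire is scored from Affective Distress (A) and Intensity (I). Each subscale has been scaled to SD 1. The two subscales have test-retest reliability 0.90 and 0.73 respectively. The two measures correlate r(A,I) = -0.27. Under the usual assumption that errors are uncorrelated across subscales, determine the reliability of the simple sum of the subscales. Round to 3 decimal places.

0.747

Var(A+I) = 2 + 2·[(-0.27)] = 2 − 0.54 = 1.46.
Under uncorrelated errors the observed covariances equal the true-score covariances, so only the own-variance terms attenuate.
True-score variance = [0.90 + 0.73] − 0.54 = 1.63 − 0.54 = 1.09.
Reliability = 1.09 / 1.46 = 0.747.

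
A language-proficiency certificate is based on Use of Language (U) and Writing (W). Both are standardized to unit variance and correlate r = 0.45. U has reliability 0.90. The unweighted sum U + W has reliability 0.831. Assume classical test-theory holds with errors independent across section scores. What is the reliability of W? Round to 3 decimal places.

Var(U+W) = 2 + 2·0.45 = 2.900.
True-score variance = ρ_U + ρ_W + 2·0.45, so 0.831 = (0.90 + ρ_W + 0.90) / 2.900.
ρ_W = 0.831·2.900 − 0.90 − 0.90 = 0.610.

0.610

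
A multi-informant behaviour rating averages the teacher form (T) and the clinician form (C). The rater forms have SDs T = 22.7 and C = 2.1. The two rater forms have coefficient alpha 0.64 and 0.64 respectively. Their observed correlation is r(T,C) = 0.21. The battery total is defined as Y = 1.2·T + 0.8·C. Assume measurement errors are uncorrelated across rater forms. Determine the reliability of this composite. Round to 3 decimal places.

Var(Y) = 1.2²·22.7² + 0.8²·2.1² + 2·[0.96·22.7·2.1·0.21] = 744.84 + 19.2205 = 764.061.
Under uncorrelated errors the observed covariances equal the true-score covariances, so only the own-variance terms attenuate.
True-score variance = [1.2²·22.7²·0.64 + 0.8²·2.1²·0.64] + 19.2205 = 476.698 + 19.2205 = 495.918.
Reliability = 495.918 / 764.061 = 0.649.

0.649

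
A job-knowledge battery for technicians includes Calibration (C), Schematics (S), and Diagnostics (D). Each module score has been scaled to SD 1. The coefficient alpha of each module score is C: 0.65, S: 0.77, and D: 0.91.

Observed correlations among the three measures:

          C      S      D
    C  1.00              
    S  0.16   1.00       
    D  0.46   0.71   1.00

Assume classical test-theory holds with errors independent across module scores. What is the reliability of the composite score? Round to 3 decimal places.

0.882

Var(C+S+D) = 3 + 2·[0.16 + 0.46 + 0.71] = 3 + 2.66 = 5.66.
With uncorrelated errors the cross-covariances are all true-score covariance, so they carry over unchanged; only the diagonal terms shrink to ρᵢσᵢ².
True-score variance = [0.65 + 0.77 + 0.91] + 2.66 = 2.33 + 2.66 = 4.99.
Reliability = 4.99 / 5.66 = 0.882.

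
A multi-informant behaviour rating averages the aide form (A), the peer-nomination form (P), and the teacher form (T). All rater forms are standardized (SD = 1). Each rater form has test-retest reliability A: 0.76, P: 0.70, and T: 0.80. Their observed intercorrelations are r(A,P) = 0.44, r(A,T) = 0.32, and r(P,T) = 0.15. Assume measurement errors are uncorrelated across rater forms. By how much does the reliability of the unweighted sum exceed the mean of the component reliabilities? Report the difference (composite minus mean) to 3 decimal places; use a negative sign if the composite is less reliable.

Var(sum) = 3 + 1.82 = 4.82; true-score variance = 2.26 + 1.82 = 4.08; composite reliability = 0.8465.
Mean component reliability = 0.7533.
Difference = 0.8465 − 0.7533 = 0.093.

0.093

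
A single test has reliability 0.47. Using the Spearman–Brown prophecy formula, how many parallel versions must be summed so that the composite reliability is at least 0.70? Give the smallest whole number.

3

k ≥ ρ*(1−ρ₁)/(ρ₁(1−ρ*)) = 0.70·0.53 / (0.47·0.30) = 2.631.
Smallest integer k = 3.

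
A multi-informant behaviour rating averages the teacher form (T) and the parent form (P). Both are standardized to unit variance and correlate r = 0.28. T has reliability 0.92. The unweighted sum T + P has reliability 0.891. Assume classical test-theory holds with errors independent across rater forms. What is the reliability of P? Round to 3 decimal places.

0.801

Var(T+P) = 2 + 2·0.28 = 2.560.
True-score variance = ρ_T + ρ_P + 2·0.28, so 0.891 = (0.92 + ρ_P + 0.56) / 2.560.
ρ_P = 0.891·2.560 − 0.92 − 0.56 = 0.801.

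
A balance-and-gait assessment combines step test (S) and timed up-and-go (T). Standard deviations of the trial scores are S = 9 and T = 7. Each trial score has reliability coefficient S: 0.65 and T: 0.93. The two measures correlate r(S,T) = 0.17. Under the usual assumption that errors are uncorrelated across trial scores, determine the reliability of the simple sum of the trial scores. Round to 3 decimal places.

Var(S+T) = 9² + 7² + 2·[9·7·0.17] = 130 + 21.42 = 151.42.
With uncorrelated errors the cross-covariances are all true-score covariance, so they carry over unchanged; only the diagonal terms shrink to ρᵢσᵢ².
True-score variance = [9²·0.65 + 7²·0.93] + 21.42 = 98.22 + 21.42 = 119.64.
Reliability = 119.64 / 151.42 = 0.790.

0.790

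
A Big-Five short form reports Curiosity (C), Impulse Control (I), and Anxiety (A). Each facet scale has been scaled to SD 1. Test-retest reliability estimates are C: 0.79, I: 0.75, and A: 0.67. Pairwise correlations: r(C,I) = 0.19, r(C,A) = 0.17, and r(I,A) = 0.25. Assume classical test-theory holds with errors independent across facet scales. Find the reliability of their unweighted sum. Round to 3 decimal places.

Var(C+I+A) = 3 + 2·[0.19 + 0.17 + 0.25] = 3 + 1.22 = 4.22.
With uncorrelated errors the cross-covariances are all true-score covariance, so they carry over unchanged; only the diagonal terms shrink to ρᵢσᵢ².
True-score variance = [0.79 + 0.75 + 0.67] + 1.22 = 2.21 + 1.22 = 3.43.
Reliability = 3.43 / 4.22 = 0.813.

0.813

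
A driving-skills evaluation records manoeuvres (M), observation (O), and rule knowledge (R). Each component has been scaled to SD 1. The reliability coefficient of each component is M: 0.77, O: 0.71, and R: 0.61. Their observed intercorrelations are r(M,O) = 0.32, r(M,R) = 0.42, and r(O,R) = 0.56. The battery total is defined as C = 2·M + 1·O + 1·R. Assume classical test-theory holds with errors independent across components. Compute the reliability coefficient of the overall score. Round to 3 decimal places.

0.841

Var(C) = 2² + 1 + 1 + 2·[2·0.32 + 2·0.42 + 0.56] = 6 + 4.08 = 10.08.
Because errors are independent across components, Cov(Tᵢ,Tⱼ) = Cov(Xᵢ,Xⱼ); the off-diagonal part of the true-score variance is the same as above.
True-score variance = [2²·0.77 + 0.71 + 0.61] + 4.08 = 4.4 + 4.08 = 8.48.
Reliability = 8.48 / 10.08 = 0.841.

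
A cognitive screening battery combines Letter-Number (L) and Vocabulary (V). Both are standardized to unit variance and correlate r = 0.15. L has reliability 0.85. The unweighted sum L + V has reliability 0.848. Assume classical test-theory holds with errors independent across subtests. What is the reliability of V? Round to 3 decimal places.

0.800

Var(L+V) = 2 + 2·0.15 = 2.300.
True-score variance = ρ_L + ρ_V + 2·0.15, so 0.848 = (0.85 + ρ_V + 0.30) / 2.300.
ρ_V = 0.848·2.300 − 0.85 − 0.30 = 0.800.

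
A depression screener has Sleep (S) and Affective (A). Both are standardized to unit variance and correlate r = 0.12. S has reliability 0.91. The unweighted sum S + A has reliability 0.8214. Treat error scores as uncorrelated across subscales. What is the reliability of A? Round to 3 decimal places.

Var(S+A) = 2 + 2·0.12 = 2.240.
True-score variance = ρ_S + ρ_A + 2·0.12, so 0.8214 = (0.91 + ρ_A + 0.24) / 2.240.
ρ_A = 0.8214·2.240 − 0.91 − 0.24 = 0.690.

0.690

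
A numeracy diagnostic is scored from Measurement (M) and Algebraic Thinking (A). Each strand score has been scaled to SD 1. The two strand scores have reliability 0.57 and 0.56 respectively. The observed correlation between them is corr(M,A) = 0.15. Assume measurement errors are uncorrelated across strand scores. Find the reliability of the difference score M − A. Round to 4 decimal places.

0.4882

Var(M−A) = 1 + 1 − 2·0.15 = 2 − 0.3 = 1.7.
Because errors are independent across components, Cov(Tᵢ,Tⱼ) = Cov(Xᵢ,Xⱼ); the off-diagonal part of the true-score variance is the same as above.
True-score variance = [0.57 + 0.56] − 0.3 = 1.13 − 0.3 = 0.83.
Reliability = 0.83 / 1.7 = 0.4882.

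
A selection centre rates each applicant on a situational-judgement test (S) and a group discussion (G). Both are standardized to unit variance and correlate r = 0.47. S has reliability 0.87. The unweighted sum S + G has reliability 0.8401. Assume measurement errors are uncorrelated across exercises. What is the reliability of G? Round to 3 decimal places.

0.660

Var(S+G) = 2 + 2·0.47 = 2.940.
True-score variance = ρ_S + ρ_G + 2·0.47, so 0.8401 = (0.87 + ρ_G + 0.94) / 2.940.
ρ_G = 0.8401·2.940 − 0.87 − 0.94 = 0.660.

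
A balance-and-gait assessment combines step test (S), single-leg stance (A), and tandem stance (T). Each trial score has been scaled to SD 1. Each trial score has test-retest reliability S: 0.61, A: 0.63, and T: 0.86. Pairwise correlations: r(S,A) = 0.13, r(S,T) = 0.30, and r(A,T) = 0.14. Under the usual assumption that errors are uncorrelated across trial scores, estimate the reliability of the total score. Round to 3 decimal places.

Var(S+A+T) = 3 + 2·[0.13 + 0.30 + 0.14] = 3 + 1.14 = 4.14.
Under uncorrelated errors the observed covariances equal the true-score covariances, so only the own-variance terms attenuate.
True-score variance = [0.61 + 0.63 + 0.86] + 1.14 = 2.1 + 1.14 = 3.24.
Reliability = 3.24 / 4.14 = 0.783.

0.783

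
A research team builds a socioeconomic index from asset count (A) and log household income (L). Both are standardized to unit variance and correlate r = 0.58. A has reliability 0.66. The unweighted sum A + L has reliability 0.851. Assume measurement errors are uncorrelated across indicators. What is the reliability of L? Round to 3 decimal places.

Var(A+L) = 2 + 2·0.58 = 3.160.
True-score variance = ρ_A + ρ_L + 2·0.58, so 0.851 = (0.66 + ρ_L + 1.16) / 3.160.
ρ_L = 0.851·3.160 − 0.66 − 1.16 = 0.869.

0.869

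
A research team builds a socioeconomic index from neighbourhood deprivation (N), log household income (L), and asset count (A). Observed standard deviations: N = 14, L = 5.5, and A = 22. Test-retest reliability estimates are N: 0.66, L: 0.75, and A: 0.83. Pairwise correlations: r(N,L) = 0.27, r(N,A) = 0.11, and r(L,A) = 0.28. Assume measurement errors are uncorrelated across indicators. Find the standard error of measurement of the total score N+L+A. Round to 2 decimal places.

Var(total) = 710.25 + 177.1 = 887.35.
True-score variance = 553.767 + 177.1 = 730.867, so reliability = 0.8237.
Error variance = 887.35 − 730.867 = 156.483; SEM = √156.483 = 12.51.

12.51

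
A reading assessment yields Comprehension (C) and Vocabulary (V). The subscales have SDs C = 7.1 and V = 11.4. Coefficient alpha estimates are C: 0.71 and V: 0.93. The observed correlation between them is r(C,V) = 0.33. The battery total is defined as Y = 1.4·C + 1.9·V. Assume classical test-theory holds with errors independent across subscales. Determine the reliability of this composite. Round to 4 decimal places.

0.9134

Var(Y) = 1.4²·7.1² + 1.9²·11.4² + 2·[2.66·7.1·11.4·0.33] = 567.959 + 142.098 = 710.057.
Because errors are independent across components, Cov(Tᵢ,Tⱼ) = Cov(Xᵢ,Xⱼ); the off-diagonal part of the true-score variance is the same as above.
True-score variance = [1.4²·7.1²·0.71 + 1.9²·11.4²·0.93] + 142.098 = 506.465 + 142.098 = 648.564.
Reliability = 648.564 / 710.057 = 0.9134.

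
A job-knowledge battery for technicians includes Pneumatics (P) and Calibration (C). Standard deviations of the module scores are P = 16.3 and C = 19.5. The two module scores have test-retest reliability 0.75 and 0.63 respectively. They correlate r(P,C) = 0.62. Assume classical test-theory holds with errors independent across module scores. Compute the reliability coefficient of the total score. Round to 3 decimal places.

0.801

Var(P+C) = 16.3² + 19.5² + 2·[16.3·19.5·0.62] = 645.94 + 394.134 = 1040.07.
Under uncorrelated errors the observed covariances equal the true-score covariances, so only the own-variance terms attenuate.
True-score variance = [16.3²·0.75 + 19.5²·0.63] + 394.134 = 438.825 + 394.134 = 832.959.
Reliability = 832.959 / 1040.07 = 0.801.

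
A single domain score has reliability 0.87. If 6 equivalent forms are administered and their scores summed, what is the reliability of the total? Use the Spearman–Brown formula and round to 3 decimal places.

0.976

ρ_k = kρ / (1 + (k−1)ρ) = 6·0.87 / (1 + 5·0.87) = 5.220 / 5.350 = 0.976.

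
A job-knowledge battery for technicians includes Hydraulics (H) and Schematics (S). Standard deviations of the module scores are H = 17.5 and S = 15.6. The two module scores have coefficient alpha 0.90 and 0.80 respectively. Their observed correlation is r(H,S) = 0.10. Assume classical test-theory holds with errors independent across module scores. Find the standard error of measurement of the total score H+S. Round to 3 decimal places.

Var(total) = 549.61 + 54.6 = 604.21.
True-score variance = 470.313 + 54.6 = 524.913, so reliability = 0.8688.
Error variance = 604.21 − 524.913 = 79.297; SEM = √79.297 = 8.905.

8.905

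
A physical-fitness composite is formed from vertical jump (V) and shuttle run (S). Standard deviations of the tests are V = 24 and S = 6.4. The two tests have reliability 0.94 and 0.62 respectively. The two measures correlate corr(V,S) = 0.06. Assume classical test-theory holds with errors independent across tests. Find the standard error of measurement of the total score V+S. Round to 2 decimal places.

7.08

Var(total) = 616.96 + 18.432 = 635.392.
True-score variance = 566.835 + 18.432 = 585.267, so reliability = 0.9211.
Error variance = 635.392 − 585.267 = 50.1248; SEM = √50.1248 = 7.08.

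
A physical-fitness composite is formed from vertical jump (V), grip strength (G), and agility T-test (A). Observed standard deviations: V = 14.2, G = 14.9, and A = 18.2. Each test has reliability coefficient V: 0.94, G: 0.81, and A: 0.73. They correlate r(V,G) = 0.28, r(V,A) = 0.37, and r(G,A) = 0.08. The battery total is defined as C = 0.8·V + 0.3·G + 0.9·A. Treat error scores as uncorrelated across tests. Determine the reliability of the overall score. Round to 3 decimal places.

0.859

Var(C) = 0.8²·14.2² + 0.3²·14.9² + 0.9²·18.2² + 2·[0.24·14.2·14.9·0.28 + 0.72·14.2·18.2·0.37 + 0.27·14.9·18.2·0.08] = 417.335 + 177.848 = 595.183.
Under uncorrelated errors the observed covariances equal the true-score covariances, so only the own-variance terms attenuate.
True-score variance = [0.8²·14.2²·0.94 + 0.3²·14.9²·0.81 + 0.9²·18.2²·0.73] + 177.848 = 333.353 + 177.848 = 511.202.
Reliability = 511.202 / 595.183 = 0.859.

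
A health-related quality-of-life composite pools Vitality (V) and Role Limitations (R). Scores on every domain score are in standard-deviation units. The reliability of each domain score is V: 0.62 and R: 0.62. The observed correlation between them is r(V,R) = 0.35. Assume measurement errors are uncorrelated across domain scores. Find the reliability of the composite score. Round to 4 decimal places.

Var(V+R) = 2 + 2·[0.35] = 2 + 0.7 = 2.7.
Under uncorrelated errors the observed covariances equal the true-score covariances, so only the own-variance terms attenuate.
True-score variance = [0.62 + 0.62] + 0.7 = 1.24 + 0.7 = 1.94.
Reliability = 1.94 / 2.7 = 0.7185.

0.7185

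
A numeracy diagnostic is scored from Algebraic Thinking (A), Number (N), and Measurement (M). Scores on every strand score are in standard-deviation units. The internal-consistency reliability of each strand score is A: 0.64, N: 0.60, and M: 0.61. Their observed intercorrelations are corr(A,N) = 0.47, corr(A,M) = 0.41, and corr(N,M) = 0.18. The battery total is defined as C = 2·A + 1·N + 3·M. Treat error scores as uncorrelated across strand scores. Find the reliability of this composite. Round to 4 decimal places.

Var(C) = 2² + 1 + 3² + 2·[2·0.47 + 6·0.41 + 3·0.18] = 14 + 7.88 = 21.88.
Under uncorrelated errors the observed covariances equal the true-score covariances, so only the own-variance terms attenuate.
True-score variance = [2²·0.64 + 0.60 + 3²·0.61] + 7.88 = 8.65 + 7.88 = 16.53.
Reliability = 16.53 / 21.88 = 0.7555.

0.7555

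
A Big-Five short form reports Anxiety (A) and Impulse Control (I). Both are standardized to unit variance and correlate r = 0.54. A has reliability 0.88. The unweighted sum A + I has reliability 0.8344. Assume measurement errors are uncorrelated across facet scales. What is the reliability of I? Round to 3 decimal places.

0.610

Var(A+I) = 2 + 2·0.54 = 3.080.
True-score variance = ρ_A + ρ_I + 2·0.54, so 0.8344 = (0.88 + ρ_I + 1.08) / 3.080.
ρ_I = 0.8344·3.080 − 0.88 − 1.08 = 0.610.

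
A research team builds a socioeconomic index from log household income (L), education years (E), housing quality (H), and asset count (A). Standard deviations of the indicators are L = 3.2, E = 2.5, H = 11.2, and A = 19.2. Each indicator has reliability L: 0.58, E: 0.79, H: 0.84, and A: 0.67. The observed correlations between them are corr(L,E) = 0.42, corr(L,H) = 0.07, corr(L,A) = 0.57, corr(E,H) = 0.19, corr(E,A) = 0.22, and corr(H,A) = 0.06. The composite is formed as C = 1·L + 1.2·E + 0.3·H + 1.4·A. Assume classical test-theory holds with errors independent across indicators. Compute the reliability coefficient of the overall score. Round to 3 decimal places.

Var(C) = 3.2² + 1.2²·2.5² + 0.3²·11.2² + 1.4²·19.2² + 2·[1.2·3.2·2.5·0.42 + 0.3·3.2·11.2·0.07 + 1.4·3.2·19.2·0.57 + 0.36·2.5·11.2·0.19 + 1.68·2.5·19.2·0.22 + 0.42·11.2·19.2·0.06] = 753.064 + 157.778 = 910.842.
Under uncorrelated errors the observed covariances equal the true-score covariances, so only the own-variance terms attenuate.
True-score variance = [3.2²·0.58 + 1.2²·2.5²·0.79 + 0.3²·11.2²·0.84 + 1.4²·19.2²·0.67] + 157.778 = 506.631 + 157.778 = 664.408.
Reliability = 664.408 / 910.842 = 0.729.

0.729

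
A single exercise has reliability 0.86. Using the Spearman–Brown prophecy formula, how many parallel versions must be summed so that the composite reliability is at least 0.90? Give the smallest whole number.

k ≥ ρ*(1−ρ₁)/(ρ₁(1−ρ*)) = 0.90·0.14 / (0.86·0.10) = 1.465.
Smallest integer k = 2.

2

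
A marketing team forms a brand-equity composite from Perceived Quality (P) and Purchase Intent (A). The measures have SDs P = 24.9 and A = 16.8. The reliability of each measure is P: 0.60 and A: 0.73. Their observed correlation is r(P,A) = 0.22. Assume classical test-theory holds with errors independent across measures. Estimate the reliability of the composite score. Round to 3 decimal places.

0.702

Var(P+A) = 24.9² + 16.8² + 2·[24.9·16.8·0.22] = 902.25 + 184.061 = 1086.31.
Because errors are independent across components, Cov(Tᵢ,Tⱼ) = Cov(Xᵢ,Xⱼ); the off-diagonal part of the true-score variance is the same as above.
True-score variance = [24.9²·0.60 + 16.8²·0.73] + 184.061 = 578.041 + 184.061 = 762.102.
Reliability = 762.102 / 1086.31 = 0.702.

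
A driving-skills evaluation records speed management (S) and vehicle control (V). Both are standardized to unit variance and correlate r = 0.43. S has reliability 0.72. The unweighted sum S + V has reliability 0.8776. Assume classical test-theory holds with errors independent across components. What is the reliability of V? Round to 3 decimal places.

Var(S+V) = 2 + 2·0.43 = 2.860.
True-score variance = ρ_S + ρ_V + 2·0.43, so 0.8776 = (0.72 + ρ_V + 0.86) / 2.860.
ρ_V = 0.8776·2.860 − 0.72 − 0.86 = 0.930.

0.930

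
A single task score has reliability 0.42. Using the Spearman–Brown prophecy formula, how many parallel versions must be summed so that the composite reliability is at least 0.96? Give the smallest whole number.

k ≥ ρ*(1−ρ₁)/(ρ₁(1−ρ*)) = 0.96·0.58 / (0.42·0.04) = 33.143.
Smallest integer k = 34.

34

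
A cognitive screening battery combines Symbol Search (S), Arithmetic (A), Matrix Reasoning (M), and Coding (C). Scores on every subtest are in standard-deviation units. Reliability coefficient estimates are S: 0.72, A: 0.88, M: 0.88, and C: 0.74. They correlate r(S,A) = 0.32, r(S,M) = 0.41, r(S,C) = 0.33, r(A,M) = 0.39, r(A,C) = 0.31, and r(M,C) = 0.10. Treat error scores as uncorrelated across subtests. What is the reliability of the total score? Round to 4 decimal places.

Var(S+A+M+C) = 4 + 2·[0.32 + 0.41 + 0.33 + 0.39 + 0.31 + 0.10] = 4 + 3.72 = 7.72.
Because errors are independent across components, Cov(Tᵢ,Tⱼ) = Cov(Xᵢ,Xⱼ); the off-diagonal part of the true-score variance is the same as above.
True-score variance = [0.72 + 0.88 + 0.88 + 0.74] + 3.72 = 3.22 + 3.72 = 6.94.
Reliability = 6.94 / 7.72 = 0.8990.

0.8990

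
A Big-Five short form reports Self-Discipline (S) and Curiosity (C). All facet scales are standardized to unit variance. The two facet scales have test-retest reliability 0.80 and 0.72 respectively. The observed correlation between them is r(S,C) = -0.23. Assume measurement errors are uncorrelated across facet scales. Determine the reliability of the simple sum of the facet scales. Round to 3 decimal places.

0.688

Var(S+C) = 2 + 2·[(-0.23)] = 2 − 0.46 = 1.54.
Because errors are independent across components, Cov(Tᵢ,Tⱼ) = Cov(Xᵢ,Xⱼ); the off-diagonal part of the true-score variance is the same as above.
True-score variance = [0.80 + 0.72] − 0.46 = 1.52 − 0.46 = 1.06.
Reliability = 1.06 / 1.54 = 0.688.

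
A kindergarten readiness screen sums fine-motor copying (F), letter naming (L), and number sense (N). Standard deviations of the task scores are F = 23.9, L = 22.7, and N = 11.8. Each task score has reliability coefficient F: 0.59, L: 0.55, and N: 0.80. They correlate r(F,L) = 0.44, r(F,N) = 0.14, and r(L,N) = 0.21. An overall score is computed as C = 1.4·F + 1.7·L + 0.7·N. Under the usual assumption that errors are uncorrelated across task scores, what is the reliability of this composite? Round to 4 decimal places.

Var(C) = 1.4²·23.9² + 1.7²·22.7² + 0.7²·11.8² + 2·[2.38·23.9·22.7·0.44 + 0.98·23.9·11.8·0.14 + 1.19·22.7·11.8·0.21] = 2676.99 + 1347.54 = 4024.52.
With uncorrelated errors the cross-covariances are all true-score covariance, so they carry over unchanged; only the diagonal terms shrink to ρᵢσᵢ².
True-score variance = [1.4²·23.9²·0.59 + 1.7²·22.7²·0.55 + 0.7²·11.8²·0.80] + 1347.54 = 1534.18 + 1347.54 = 2881.72.
Reliability = 2881.72 / 4024.52 = 0.7160.

0.7160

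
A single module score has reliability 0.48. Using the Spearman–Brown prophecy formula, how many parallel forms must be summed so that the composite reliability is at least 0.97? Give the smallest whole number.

k ≥ ρ*(1−ρ₁)/(ρ₁(1−ρ*)) = 0.97·0.52 / (0.48·0.03) = 35.028.
Smallest integer k = 36.

36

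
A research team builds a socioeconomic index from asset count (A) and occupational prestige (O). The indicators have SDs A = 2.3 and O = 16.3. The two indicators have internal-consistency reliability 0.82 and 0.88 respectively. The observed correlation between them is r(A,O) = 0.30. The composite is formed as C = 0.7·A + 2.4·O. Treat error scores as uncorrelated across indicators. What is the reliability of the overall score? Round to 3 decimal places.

Var(C) = 0.7²·2.3² + 2.4²·16.3² + 2·[1.68·2.3·16.3·0.30] = 1532.97 + 37.7899 = 1570.76.
With uncorrelated errors the cross-covariances are all true-score covariance, so they carry over unchanged; only the diagonal terms shrink to ρᵢσᵢ².
True-score variance = [0.7²·2.3²·0.82 + 2.4²·16.3²·0.88] + 37.7899 = 1348.85 + 37.7899 = 1386.64.
Reliability = 1386.64 / 1570.76 = 0.883.

0.883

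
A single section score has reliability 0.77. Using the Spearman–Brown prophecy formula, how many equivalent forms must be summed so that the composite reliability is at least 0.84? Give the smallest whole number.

k ≥ ρ*(1−ρ₁)/(ρ₁(1−ρ*)) = 0.84·0.23 / (0.77·0.16) = 1.568.
Smallest integer k = 2.

2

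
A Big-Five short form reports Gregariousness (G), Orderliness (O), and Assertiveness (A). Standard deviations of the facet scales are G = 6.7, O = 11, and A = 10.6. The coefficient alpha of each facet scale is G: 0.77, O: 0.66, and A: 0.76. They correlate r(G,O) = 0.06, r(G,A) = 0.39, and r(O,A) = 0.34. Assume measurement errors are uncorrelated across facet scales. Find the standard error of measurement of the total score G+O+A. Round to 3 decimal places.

8.856

Var(total) = 278.25 + 143.528 = 421.778.
True-score variance = 199.819 + 143.528 = 343.346, so reliability = 0.8140.
Error variance = 421.778 − 343.346 = 78.4311; SEM = √78.4311 = 8.856.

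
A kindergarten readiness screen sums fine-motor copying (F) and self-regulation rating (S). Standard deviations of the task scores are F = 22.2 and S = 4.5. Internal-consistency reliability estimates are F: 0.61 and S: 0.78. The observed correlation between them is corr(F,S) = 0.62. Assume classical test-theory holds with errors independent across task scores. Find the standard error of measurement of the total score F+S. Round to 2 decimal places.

14.02

Var(total) = 513.09 + 123.876 = 636.966.
True-score variance = 316.427 + 123.876 = 440.303, so reliability = 0.6913.
Error variance = 636.966 − 440.303 = 196.663; SEM = √196.663 = 14.02.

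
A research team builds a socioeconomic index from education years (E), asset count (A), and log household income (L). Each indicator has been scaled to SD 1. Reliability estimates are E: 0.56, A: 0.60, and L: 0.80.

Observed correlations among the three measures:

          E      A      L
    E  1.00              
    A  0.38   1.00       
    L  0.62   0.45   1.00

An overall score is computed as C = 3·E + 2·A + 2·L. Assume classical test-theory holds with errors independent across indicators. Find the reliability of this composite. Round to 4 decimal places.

0.8049

Var(C) = 3² + 2² + 2² + 2·[6·0.38 + 6·0.62 + 4·0.45] = 17 + 15.6 = 32.6.
With uncorrelated errors the cross-covariances are all true-score covariance, so they carry over unchanged; only the diagonal terms shrink to ρᵢσᵢ².
True-score variance = [3²·0.56 + 2²·0.60 + 2²·0.80] + 15.6 = 10.64 + 15.6 = 26.24.
Reliability = 26.24 / 32.6 = 0.8049.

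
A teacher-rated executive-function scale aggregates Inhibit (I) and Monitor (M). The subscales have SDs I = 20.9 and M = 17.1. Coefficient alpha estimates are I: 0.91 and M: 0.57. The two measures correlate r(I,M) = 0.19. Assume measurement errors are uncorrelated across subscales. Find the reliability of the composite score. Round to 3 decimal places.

Var(I+M) = 20.9² + 17.1² + 2·[20.9·17.1·0.19] = 729.22 + 135.808 = 865.028.
Under uncorrelated errors the observed covariances equal the true-score covariances, so only the own-variance terms attenuate.
True-score variance = [20.9²·0.91 + 17.1²·0.57] + 135.808 = 564.171 + 135.808 = 699.979.
Reliability = 699.979 / 865.028 = 0.809.

0.809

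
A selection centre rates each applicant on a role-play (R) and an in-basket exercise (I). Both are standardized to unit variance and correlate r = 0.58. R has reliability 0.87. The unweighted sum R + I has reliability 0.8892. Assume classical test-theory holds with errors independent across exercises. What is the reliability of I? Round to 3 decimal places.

0.780

Var(R+I) = 2 + 2·0.58 = 3.160.
True-score variance = ρ_R + ρ_I + 2·0.58, so 0.8892 = (0.87 + ρ_I + 1.16) / 3.160.
ρ_I = 0.8892·3.160 − 0.87 − 1.16 = 0.780.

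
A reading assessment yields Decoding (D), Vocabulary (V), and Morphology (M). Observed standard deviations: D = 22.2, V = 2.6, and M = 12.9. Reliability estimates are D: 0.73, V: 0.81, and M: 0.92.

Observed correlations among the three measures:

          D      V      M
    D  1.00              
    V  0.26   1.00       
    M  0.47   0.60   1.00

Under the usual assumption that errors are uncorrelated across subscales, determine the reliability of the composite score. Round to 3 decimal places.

0.853

Var(D+V+M) = 22.2² + 2.6² + 12.9² + 2·[22.2·2.6·0.26 + 22.2·12.9·0.47 + 2.6·12.9·0.60] = 666.01 + 339.46 = 1005.47.
Under uncorrelated errors the observed covariances equal the true-score covariances, so only the own-variance terms attenuate.
True-score variance = [22.2²·0.73 + 2.6²·0.81 + 12.9²·0.92] + 339.46 = 518.346 + 339.46 = 857.806.
Reliability = 857.806 / 1005.47 = 0.853.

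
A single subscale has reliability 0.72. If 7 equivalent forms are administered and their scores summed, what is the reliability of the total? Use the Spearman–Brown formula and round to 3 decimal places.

ρ_k = kρ / (1 + (k−1)ρ) = 7·0.72 / (1 + 6·0.72) = 5.040 / 5.320 = 0.947.

0.947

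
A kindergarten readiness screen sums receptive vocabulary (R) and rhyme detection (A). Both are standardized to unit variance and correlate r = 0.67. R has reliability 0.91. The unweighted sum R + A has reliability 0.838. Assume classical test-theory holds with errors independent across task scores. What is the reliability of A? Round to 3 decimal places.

0.549

Var(R+A) = 2 + 2·0.67 = 3.340.
True-score variance = ρ_R + ρ_A + 2·0.67, so 0.838 = (0.91 + ρ_A + 1.34) / 3.340.
ρ_A = 0.838·3.340 − 0.91 − 1.34 = 0.549.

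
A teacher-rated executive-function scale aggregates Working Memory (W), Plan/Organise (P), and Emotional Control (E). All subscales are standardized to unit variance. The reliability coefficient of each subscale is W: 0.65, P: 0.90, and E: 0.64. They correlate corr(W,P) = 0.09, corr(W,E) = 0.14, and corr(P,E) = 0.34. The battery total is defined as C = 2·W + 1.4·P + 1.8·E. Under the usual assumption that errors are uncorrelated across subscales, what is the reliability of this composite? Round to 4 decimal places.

0.7777

Var(C) = 2² + 1.4² + 1.8² + 2·[2.8·0.09 + 3.6·0.14 + 2.52·0.34] = 9.2 + 3.2256 = 12.4256.
With uncorrelated errors the cross-covariances are all true-score covariance, so they carry over unchanged; only the diagonal terms shrink to ρᵢσᵢ².
True-score variance = [2²·0.65 + 1.4²·0.90 + 1.8²·0.64] + 3.2256 = 6.4376 + 3.2256 = 9.6632.
Reliability = 9.6632 / 12.4256 = 0.7777.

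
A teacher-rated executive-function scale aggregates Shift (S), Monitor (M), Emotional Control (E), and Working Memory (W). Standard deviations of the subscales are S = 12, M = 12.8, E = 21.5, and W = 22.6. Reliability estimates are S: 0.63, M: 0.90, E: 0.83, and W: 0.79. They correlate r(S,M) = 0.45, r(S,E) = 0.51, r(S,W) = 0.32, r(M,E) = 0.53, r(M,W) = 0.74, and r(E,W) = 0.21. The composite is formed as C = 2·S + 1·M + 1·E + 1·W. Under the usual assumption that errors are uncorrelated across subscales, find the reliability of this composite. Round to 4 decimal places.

0.8903

Var(C) = 2²·12² + 12.8² + 21.5² + 22.6² + 2·[2·12·12.8·0.45 + 2·12·21.5·0.51 + 2·12·22.6·0.32 + 12.8·21.5·0.53 + 12.8·22.6·0.74 + 21.5·22.6·0.21] = 1712.85 + 2073.86 = 3786.71.
Under uncorrelated errors the observed covariances equal the true-score covariances, so only the own-variance terms attenuate.
True-score variance = [2²·12²·0.63 + 12.8²·0.90 + 21.5²·0.83 + 22.6²·0.79] + 2073.86 = 1297.5 + 2073.86 = 3371.36.
Reliability = 3371.36 / 3786.71 = 0.8903.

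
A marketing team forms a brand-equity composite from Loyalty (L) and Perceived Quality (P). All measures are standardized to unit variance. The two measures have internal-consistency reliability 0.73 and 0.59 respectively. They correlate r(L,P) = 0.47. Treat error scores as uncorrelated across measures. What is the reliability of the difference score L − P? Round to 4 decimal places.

Var(L−P) = 1 + 1 − 2·0.47 = 2 − 0.94 = 1.06.
With uncorrelated errors the cross-covariances are all true-score covariance, so they carry over unchanged; only the diagonal terms shrink to ρᵢσᵢ².
True-score variance = [0.73 + 0.59] − 0.94 = 1.32 − 0.94 = 0.38.
Reliability = 0.38 / 1.06 = 0.3585.

0.3585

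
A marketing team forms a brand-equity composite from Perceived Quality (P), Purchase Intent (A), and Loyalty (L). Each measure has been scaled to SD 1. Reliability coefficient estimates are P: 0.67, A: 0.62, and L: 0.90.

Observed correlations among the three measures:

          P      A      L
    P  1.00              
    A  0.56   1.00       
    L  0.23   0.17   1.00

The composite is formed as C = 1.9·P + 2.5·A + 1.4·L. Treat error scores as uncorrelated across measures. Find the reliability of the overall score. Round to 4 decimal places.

Var(C) = 1.9² + 2.5² + 1.4² + 2·[4.75·0.56 + 2.66·0.23 + 3.5·0.17] = 11.82 + 7.7336 = 19.5536.
With uncorrelated errors the cross-covariances are all true-score covariance, so they carry over unchanged; only the diagonal terms shrink to ρᵢσᵢ².
True-score variance = [1.9²·0.67 + 2.5²·0.62 + 1.4²·0.90] + 7.7336 = 8.0577 + 7.7336 = 15.7913.
Reliability = 15.7913 / 19.5536 = 0.8076.

0.8076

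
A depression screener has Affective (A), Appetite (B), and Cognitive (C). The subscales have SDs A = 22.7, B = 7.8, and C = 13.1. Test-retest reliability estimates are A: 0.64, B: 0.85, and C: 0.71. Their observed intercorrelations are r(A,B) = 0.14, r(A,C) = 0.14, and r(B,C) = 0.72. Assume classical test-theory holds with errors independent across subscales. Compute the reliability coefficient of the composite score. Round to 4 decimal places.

0.7622

Var(A+B+C) = 22.7² + 7.8² + 13.1² + 2·[22.7·7.8·0.14 + 22.7·13.1·0.14 + 7.8·13.1·0.72] = 747.74 + 279.98 = 1027.72.
With uncorrelated errors the cross-covariances are all true-score covariance, so they carry over unchanged; only the diagonal terms shrink to ρᵢσᵢ².
True-score variance = [22.7²·0.64 + 7.8²·0.85 + 13.1²·0.71] + 279.98 = 503.343 + 279.98 = 783.322.
Reliability = 783.322 / 1027.72 = 0.7622.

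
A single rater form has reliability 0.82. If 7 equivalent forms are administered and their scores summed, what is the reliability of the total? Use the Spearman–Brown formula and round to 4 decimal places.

0.9696

ρ_k = kρ / (1 + (k−1)ρ) = 7·0.82 / (1 + 6·0.82) = 5.740 / 5.920 = 0.9696.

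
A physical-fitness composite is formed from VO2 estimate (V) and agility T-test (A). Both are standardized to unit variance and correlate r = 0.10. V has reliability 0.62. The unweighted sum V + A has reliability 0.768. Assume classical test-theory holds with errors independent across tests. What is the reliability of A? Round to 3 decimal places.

0.870

Var(V+A) = 2 + 2·0.10 = 2.200.
True-score variance = ρ_V + ρ_A + 2·0.10, so 0.768 = (0.62 + ρ_A + 0.20) / 2.200.
ρ_A = 0.768·2.200 − 0.62 − 0.20 = 0.870.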